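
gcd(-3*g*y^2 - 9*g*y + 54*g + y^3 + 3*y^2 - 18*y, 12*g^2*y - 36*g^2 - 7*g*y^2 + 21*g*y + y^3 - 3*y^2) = -3*g*y + 9*g + y^2 - 3*y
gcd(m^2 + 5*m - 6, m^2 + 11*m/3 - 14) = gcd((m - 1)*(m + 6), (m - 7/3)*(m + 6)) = m + 6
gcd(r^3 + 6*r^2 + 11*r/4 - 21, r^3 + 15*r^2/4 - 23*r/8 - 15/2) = r^2 + 5*r/2 - 6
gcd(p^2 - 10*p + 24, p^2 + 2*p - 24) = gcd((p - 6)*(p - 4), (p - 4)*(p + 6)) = p - 4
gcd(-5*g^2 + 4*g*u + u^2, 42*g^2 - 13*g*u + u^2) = 1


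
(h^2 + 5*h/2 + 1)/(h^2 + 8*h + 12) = (h + 1/2)/(h + 6)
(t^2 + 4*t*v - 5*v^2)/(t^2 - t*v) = (t + 5*v)/t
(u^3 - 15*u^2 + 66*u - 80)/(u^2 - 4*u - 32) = (u^2 - 7*u + 10)/(u + 4)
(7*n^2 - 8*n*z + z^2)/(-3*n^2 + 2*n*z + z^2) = (-7*n + z)/(3*n + z)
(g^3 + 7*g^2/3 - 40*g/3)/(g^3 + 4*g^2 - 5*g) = (g - 8/3)/(g - 1)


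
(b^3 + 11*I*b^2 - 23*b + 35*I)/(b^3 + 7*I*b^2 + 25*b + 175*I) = (b - I)/(b - 5*I)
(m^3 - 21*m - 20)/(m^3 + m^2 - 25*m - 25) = (m + 4)/(m + 5)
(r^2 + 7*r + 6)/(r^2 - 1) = (r + 6)/(r - 1)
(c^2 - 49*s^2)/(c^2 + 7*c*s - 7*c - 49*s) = (c - 7*s)/(c - 7)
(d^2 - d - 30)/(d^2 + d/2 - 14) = 2*(d^2 - d - 30)/(2*d^2 + d - 28)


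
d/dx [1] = 0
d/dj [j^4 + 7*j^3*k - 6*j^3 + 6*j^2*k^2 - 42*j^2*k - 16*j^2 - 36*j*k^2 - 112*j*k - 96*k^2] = 4*j^3 + 21*j^2*k - 18*j^2 + 12*j*k^2 - 84*j*k - 32*j - 36*k^2 - 112*k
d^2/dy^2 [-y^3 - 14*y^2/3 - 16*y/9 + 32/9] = -6*y - 28/3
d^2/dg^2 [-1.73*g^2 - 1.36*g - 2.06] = -3.46000000000000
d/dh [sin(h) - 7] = cos(h)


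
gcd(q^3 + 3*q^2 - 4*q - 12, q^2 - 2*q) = q - 2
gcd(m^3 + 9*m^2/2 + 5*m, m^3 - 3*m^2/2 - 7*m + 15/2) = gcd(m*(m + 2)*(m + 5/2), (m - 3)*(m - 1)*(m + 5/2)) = m + 5/2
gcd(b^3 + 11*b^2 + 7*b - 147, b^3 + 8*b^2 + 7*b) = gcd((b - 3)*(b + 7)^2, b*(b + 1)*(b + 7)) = b + 7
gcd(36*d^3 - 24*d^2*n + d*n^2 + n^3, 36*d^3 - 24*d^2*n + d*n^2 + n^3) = 36*d^3 - 24*d^2*n + d*n^2 + n^3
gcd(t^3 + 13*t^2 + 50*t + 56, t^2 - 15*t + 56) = 1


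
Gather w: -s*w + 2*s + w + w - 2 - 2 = 2*s + w*(2 - s) - 4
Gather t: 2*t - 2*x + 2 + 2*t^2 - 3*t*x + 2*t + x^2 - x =2*t^2 + t*(4 - 3*x) + x^2 - 3*x + 2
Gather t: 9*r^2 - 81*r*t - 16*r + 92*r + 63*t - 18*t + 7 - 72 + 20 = 9*r^2 + 76*r + t*(45 - 81*r) - 45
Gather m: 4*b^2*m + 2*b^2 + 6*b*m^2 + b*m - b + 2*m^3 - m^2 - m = 2*b^2 - b + 2*m^3 + m^2*(6*b - 1) + m*(4*b^2 + b - 1)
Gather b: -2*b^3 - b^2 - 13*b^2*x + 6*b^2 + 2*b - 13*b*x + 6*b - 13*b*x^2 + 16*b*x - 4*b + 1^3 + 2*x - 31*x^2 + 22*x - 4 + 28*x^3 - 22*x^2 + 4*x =-2*b^3 + b^2*(5 - 13*x) + b*(-13*x^2 + 3*x + 4) + 28*x^3 - 53*x^2 + 28*x - 3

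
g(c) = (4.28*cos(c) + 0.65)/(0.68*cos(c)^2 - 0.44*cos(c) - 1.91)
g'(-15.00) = -4.13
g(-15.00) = 2.20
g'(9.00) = 4.39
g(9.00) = 3.44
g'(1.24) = 2.04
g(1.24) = -1.03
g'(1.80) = 2.42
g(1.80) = 0.18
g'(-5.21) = 2.04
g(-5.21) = -1.37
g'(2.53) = 4.37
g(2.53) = 2.61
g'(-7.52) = -2.04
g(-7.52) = -1.04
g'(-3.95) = 3.81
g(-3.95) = 1.80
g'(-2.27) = -3.61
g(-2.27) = 1.56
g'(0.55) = 1.75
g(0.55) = -2.40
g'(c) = (1.36*sin(c)*cos(c) - 0.44*sin(c))*(4.28*cos(c) + 0.65)/(0.68*cos(c)^2 - 0.44*cos(c) - 1.91)^2 - 4.28*sin(c)/(0.68*cos(c)^2 - 0.44*cos(c) - 1.91)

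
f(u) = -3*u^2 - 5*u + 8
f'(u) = -6*u - 5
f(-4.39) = -27.87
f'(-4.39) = 21.34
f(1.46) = -5.69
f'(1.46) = -13.76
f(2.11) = -15.91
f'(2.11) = -17.66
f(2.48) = -22.85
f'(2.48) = -19.88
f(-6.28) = -78.92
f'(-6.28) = 32.68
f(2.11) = -15.91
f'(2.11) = -17.66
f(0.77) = 2.37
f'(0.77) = -9.62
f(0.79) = 2.18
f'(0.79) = -9.74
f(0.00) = 8.00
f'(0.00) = -5.00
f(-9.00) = -190.00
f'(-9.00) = 49.00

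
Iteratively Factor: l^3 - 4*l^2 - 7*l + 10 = (l - 1)*(l^2 - 3*l - 10) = (l - 1)*(l + 2)*(l - 5)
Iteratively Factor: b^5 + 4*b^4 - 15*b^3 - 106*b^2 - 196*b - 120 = (b - 5)*(b^4 + 9*b^3 + 30*b^2 + 44*b + 24) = (b - 5)*(b + 3)*(b^3 + 6*b^2 + 12*b + 8) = (b - 5)*(b + 2)*(b + 3)*(b^2 + 4*b + 4) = (b - 5)*(b + 2)^2*(b + 3)*(b + 2)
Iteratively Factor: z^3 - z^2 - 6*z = (z)*(z^2 - z - 6) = z*(z - 3)*(z + 2)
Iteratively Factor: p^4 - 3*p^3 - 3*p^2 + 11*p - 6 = (p - 3)*(p^3 - 3*p + 2) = (p - 3)*(p - 1)*(p^2 + p - 2) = (p - 3)*(p - 1)^2*(p + 2)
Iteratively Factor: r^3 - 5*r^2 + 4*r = (r - 1)*(r^2 - 4*r) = r*(r - 1)*(r - 4)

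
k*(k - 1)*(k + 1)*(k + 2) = k^4 + 2*k^3 - k^2 - 2*k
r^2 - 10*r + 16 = (r - 8)*(r - 2)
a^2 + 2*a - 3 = (a - 1)*(a + 3)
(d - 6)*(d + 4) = d^2 - 2*d - 24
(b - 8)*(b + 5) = b^2 - 3*b - 40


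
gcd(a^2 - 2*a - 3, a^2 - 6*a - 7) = a + 1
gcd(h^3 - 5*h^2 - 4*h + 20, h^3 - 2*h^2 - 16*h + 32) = h - 2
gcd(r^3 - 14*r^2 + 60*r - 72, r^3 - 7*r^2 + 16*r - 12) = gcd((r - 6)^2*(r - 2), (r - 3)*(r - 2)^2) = r - 2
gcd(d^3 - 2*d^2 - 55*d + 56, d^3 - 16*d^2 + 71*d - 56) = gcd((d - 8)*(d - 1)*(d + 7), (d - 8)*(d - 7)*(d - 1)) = d^2 - 9*d + 8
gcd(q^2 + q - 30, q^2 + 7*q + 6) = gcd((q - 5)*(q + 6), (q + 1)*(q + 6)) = q + 6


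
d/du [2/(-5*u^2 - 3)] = 20*u/(5*u^2 + 3)^2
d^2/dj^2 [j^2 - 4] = 2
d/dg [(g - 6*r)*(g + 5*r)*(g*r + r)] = r*(3*g^2 - 2*g*r + 2*g - 30*r^2 - r)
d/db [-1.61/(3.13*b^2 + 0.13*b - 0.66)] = (10.0786*b + 0.2093)/(3.13*b^2 + 0.13*b - 0.66)^2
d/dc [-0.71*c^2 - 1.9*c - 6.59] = -1.42*c - 1.9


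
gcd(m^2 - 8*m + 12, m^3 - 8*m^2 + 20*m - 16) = m - 2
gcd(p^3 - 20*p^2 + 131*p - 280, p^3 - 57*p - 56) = p - 8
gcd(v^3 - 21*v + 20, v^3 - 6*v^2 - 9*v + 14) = v - 1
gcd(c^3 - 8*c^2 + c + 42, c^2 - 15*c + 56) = c - 7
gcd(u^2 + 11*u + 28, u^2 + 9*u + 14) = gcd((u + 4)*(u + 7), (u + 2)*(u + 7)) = u + 7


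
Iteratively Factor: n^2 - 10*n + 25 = (n - 5)*(n - 5)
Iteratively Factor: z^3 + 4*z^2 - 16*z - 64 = (z + 4)*(z^2 - 16) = (z + 4)^2*(z - 4)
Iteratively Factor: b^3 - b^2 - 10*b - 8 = (b - 4)*(b^2 + 3*b + 2) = (b - 4)*(b + 2)*(b + 1)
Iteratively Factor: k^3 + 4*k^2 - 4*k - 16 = (k - 2)*(k^2 + 6*k + 8) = (k - 2)*(k + 2)*(k + 4)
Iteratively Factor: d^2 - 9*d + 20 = (d - 5)*(d - 4)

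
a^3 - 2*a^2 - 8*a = a*(a - 4)*(a + 2)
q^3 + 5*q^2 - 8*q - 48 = (q - 3)*(q + 4)^2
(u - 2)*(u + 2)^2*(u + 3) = u^4 + 5*u^3 + 2*u^2 - 20*u - 24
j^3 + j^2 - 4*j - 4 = (j - 2)*(j + 1)*(j + 2)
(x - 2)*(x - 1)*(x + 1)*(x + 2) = x^4 - 5*x^2 + 4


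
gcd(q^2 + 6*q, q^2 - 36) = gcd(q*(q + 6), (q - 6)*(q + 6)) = q + 6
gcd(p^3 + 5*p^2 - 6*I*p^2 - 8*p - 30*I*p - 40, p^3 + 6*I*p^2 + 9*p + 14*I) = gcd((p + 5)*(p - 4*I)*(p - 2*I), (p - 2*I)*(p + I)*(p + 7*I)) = p - 2*I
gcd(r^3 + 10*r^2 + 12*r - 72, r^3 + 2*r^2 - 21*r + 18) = r + 6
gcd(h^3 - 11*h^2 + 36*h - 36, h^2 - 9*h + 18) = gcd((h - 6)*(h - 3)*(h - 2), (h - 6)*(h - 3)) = h^2 - 9*h + 18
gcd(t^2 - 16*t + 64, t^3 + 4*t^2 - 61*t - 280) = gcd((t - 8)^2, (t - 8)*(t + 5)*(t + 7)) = t - 8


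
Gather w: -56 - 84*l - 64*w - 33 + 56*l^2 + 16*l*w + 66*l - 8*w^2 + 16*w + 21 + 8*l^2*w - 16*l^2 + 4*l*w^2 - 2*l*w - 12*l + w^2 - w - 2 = 40*l^2 - 30*l + w^2*(4*l - 7) + w*(8*l^2 + 14*l - 49) - 70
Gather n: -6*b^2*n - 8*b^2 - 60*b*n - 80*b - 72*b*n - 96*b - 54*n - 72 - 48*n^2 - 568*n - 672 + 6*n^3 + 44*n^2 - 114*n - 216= -8*b^2 - 176*b + 6*n^3 - 4*n^2 + n*(-6*b^2 - 132*b - 736) - 960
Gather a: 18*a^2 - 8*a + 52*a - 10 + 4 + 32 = 18*a^2 + 44*a + 26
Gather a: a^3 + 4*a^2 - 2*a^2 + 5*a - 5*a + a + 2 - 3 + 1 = a^3 + 2*a^2 + a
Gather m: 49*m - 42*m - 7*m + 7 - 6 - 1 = 0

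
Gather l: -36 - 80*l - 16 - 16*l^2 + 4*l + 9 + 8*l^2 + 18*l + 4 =-8*l^2 - 58*l - 39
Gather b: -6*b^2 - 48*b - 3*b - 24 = -6*b^2 - 51*b - 24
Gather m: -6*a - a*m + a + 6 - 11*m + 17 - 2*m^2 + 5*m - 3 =-5*a - 2*m^2 + m*(-a - 6) + 20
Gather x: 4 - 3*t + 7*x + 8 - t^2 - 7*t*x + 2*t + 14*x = -t^2 - t + x*(21 - 7*t) + 12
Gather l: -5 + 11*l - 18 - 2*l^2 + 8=-2*l^2 + 11*l - 15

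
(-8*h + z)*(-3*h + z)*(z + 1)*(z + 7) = 24*h^2*z^2 + 192*h^2*z + 168*h^2 - 11*h*z^3 - 88*h*z^2 - 77*h*z + z^4 + 8*z^3 + 7*z^2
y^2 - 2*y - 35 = (y - 7)*(y + 5)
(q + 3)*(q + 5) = q^2 + 8*q + 15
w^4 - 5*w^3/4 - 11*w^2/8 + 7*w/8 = w*(w - 7/4)*(w - 1/2)*(w + 1)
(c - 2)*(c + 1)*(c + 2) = c^3 + c^2 - 4*c - 4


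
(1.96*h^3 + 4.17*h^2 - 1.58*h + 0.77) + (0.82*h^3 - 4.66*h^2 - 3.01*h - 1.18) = 2.78*h^3 - 0.49*h^2 - 4.59*h - 0.41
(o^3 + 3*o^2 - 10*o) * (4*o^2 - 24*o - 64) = 4*o^5 - 12*o^4 - 176*o^3 + 48*o^2 + 640*o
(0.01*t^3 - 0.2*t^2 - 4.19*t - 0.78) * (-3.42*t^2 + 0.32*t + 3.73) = -0.0342*t^5 + 0.6872*t^4 + 14.3031*t^3 + 0.5808*t^2 - 15.8783*t - 2.9094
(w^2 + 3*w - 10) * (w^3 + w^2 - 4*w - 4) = w^5 + 4*w^4 - 11*w^3 - 26*w^2 + 28*w + 40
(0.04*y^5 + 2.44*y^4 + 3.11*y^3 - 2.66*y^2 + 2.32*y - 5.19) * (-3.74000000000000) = -0.1496*y^5 - 9.1256*y^4 - 11.6314*y^3 + 9.9484*y^2 - 8.6768*y + 19.4106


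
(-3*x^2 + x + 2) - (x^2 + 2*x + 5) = -4*x^2 - x - 3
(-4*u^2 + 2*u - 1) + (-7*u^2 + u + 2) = -11*u^2 + 3*u + 1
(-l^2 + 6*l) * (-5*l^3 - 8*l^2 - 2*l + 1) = 5*l^5 - 22*l^4 - 46*l^3 - 13*l^2 + 6*l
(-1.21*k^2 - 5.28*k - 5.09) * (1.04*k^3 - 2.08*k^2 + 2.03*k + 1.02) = -1.2584*k^5 - 2.9744*k^4 + 3.2325*k^3 - 1.3654*k^2 - 15.7183*k - 5.1918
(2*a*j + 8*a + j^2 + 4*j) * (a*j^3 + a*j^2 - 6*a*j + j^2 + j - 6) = 2*a^2*j^4 + 10*a^2*j^3 - 4*a^2*j^2 - 48*a^2*j + a*j^5 + 5*a*j^4 - 14*a*j^2 - 4*a*j - 48*a + j^4 + 5*j^3 - 2*j^2 - 24*j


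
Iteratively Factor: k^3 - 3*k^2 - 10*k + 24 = (k - 2)*(k^2 - k - 12) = (k - 2)*(k + 3)*(k - 4)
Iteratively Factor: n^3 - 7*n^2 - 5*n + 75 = (n + 3)*(n^2 - 10*n + 25) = (n - 5)*(n + 3)*(n - 5)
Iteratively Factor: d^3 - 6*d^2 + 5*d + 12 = (d - 4)*(d^2 - 2*d - 3) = (d - 4)*(d + 1)*(d - 3)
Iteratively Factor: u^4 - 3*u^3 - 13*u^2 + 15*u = (u - 5)*(u^3 + 2*u^2 - 3*u) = (u - 5)*(u + 3)*(u^2 - u) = (u - 5)*(u - 1)*(u + 3)*(u)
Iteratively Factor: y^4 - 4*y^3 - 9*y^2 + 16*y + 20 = (y - 2)*(y^3 - 2*y^2 - 13*y - 10) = (y - 5)*(y - 2)*(y^2 + 3*y + 2) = (y - 5)*(y - 2)*(y + 1)*(y + 2)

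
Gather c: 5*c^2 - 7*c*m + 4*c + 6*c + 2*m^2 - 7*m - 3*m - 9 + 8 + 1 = 5*c^2 + c*(10 - 7*m) + 2*m^2 - 10*m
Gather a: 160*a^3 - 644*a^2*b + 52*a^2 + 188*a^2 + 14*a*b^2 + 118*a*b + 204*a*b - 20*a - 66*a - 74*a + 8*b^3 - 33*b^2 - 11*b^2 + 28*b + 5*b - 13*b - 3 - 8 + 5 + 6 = 160*a^3 + a^2*(240 - 644*b) + a*(14*b^2 + 322*b - 160) + 8*b^3 - 44*b^2 + 20*b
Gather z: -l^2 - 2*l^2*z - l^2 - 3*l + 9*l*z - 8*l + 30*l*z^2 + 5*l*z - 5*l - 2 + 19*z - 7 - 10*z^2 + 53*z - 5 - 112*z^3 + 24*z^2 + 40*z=-2*l^2 - 16*l - 112*z^3 + z^2*(30*l + 14) + z*(-2*l^2 + 14*l + 112) - 14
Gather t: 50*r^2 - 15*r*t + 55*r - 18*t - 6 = 50*r^2 + 55*r + t*(-15*r - 18) - 6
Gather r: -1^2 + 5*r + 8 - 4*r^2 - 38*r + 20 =-4*r^2 - 33*r + 27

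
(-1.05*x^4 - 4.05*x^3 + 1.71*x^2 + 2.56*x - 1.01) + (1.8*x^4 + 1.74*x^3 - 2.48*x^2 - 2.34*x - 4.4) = 0.75*x^4 - 2.31*x^3 - 0.77*x^2 + 0.22*x - 5.41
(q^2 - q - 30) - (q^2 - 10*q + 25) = 9*q - 55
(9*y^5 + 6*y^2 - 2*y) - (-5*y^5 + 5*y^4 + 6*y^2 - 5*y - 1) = 14*y^5 - 5*y^4 + 3*y + 1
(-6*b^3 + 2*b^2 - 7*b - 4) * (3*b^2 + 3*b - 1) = -18*b^5 - 12*b^4 - 9*b^3 - 35*b^2 - 5*b + 4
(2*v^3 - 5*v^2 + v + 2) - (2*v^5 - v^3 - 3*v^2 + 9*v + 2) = -2*v^5 + 3*v^3 - 2*v^2 - 8*v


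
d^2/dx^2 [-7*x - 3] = 0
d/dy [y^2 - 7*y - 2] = 2*y - 7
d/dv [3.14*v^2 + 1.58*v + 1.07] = 6.28*v + 1.58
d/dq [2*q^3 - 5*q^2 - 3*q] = 6*q^2 - 10*q - 3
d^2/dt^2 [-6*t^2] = -12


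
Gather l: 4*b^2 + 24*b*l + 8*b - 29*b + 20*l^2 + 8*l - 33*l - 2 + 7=4*b^2 - 21*b + 20*l^2 + l*(24*b - 25) + 5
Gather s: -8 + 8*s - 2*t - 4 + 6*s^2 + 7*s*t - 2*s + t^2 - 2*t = 6*s^2 + s*(7*t + 6) + t^2 - 4*t - 12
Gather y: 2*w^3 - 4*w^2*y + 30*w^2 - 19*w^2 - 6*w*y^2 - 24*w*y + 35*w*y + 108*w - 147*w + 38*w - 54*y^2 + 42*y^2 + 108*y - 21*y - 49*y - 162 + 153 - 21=2*w^3 + 11*w^2 - w + y^2*(-6*w - 12) + y*(-4*w^2 + 11*w + 38) - 30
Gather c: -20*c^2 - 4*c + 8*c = -20*c^2 + 4*c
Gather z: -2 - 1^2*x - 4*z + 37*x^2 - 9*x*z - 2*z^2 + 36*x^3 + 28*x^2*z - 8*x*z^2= 36*x^3 + 37*x^2 - x + z^2*(-8*x - 2) + z*(28*x^2 - 9*x - 4) - 2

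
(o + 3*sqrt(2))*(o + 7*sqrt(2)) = o^2 + 10*sqrt(2)*o + 42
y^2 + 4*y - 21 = (y - 3)*(y + 7)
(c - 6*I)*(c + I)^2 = c^3 - 4*I*c^2 + 11*c + 6*I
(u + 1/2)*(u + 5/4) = u^2 + 7*u/4 + 5/8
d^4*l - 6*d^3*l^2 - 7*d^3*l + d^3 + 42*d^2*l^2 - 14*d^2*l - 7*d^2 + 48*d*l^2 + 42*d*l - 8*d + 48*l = (d - 8)*(d + 1)*(d - 6*l)*(d*l + 1)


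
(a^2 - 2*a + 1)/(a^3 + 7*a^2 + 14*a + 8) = (a^2 - 2*a + 1)/(a^3 + 7*a^2 + 14*a + 8)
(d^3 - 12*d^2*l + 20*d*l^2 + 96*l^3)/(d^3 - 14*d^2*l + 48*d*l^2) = (d + 2*l)/d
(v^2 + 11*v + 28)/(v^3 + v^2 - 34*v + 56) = (v + 4)/(v^2 - 6*v + 8)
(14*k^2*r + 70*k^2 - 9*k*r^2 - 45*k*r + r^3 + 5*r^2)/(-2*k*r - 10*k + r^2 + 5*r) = -7*k + r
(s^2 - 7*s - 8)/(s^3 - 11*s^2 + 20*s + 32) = 1/(s - 4)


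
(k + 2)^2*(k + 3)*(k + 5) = k^4 + 12*k^3 + 51*k^2 + 92*k + 60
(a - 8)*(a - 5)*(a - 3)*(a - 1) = a^4 - 17*a^3 + 95*a^2 - 199*a + 120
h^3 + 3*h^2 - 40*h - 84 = (h - 6)*(h + 2)*(h + 7)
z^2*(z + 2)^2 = z^4 + 4*z^3 + 4*z^2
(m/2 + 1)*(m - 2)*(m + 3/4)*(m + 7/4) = m^4/2 + 5*m^3/4 - 43*m^2/32 - 5*m - 21/8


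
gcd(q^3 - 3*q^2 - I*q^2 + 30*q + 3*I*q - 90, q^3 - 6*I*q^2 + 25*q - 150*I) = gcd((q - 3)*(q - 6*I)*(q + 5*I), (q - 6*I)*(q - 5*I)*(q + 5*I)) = q^2 - I*q + 30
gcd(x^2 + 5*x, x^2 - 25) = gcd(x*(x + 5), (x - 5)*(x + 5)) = x + 5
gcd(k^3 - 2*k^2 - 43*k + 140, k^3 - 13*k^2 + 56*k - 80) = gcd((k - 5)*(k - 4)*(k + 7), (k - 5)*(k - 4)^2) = k^2 - 9*k + 20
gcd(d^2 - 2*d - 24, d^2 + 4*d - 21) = 1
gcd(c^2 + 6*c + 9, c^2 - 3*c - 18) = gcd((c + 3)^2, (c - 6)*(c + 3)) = c + 3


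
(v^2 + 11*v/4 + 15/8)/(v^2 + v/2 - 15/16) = 2*(2*v + 3)/(4*v - 3)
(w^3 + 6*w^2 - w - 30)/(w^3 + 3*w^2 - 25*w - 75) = (w - 2)/(w - 5)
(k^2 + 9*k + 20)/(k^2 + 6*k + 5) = (k + 4)/(k + 1)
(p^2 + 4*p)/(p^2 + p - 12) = p/(p - 3)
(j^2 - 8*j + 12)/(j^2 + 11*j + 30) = (j^2 - 8*j + 12)/(j^2 + 11*j + 30)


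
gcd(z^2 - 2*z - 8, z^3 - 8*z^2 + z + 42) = z + 2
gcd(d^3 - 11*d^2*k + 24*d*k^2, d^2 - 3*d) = d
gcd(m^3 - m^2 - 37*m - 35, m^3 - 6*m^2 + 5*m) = 1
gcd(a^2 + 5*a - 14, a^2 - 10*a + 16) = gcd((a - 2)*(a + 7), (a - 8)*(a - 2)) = a - 2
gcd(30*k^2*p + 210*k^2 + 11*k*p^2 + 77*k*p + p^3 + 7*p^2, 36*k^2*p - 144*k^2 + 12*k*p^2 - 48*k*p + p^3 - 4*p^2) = 6*k + p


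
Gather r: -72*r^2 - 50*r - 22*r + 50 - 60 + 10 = -72*r^2 - 72*r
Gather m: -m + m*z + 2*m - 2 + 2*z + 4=m*(z + 1) + 2*z + 2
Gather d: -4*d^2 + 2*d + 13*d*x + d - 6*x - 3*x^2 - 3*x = -4*d^2 + d*(13*x + 3) - 3*x^2 - 9*x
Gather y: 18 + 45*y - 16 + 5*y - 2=50*y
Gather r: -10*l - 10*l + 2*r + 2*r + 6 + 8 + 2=-20*l + 4*r + 16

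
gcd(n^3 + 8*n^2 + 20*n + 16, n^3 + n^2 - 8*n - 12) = n^2 + 4*n + 4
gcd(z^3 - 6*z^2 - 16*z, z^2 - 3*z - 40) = z - 8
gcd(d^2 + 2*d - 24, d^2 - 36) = d + 6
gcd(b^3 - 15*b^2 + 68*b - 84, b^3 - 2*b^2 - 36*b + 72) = b^2 - 8*b + 12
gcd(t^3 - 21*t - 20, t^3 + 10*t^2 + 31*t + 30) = 1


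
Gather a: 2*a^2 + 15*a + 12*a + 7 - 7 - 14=2*a^2 + 27*a - 14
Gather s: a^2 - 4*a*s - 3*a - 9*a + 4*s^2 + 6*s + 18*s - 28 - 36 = a^2 - 12*a + 4*s^2 + s*(24 - 4*a) - 64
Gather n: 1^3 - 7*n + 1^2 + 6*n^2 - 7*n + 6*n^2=12*n^2 - 14*n + 2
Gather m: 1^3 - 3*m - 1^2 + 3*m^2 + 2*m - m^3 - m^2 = -m^3 + 2*m^2 - m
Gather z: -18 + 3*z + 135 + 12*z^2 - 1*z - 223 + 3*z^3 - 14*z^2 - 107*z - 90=3*z^3 - 2*z^2 - 105*z - 196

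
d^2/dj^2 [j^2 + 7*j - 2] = 2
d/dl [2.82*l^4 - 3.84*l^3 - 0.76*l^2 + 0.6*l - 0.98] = 11.28*l^3 - 11.52*l^2 - 1.52*l + 0.6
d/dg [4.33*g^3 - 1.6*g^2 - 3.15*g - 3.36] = 12.99*g^2 - 3.2*g - 3.15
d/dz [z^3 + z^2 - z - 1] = 3*z^2 + 2*z - 1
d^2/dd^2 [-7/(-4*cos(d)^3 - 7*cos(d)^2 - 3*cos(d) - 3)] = 7*((6*cos(d) + 14*cos(2*d) + 9*cos(3*d))*(4*cos(d)^3 + 7*cos(d)^2 + 3*cos(d) + 3) + 2*(12*cos(d)^2 + 14*cos(d) + 3)^2*sin(d)^2)/(4*cos(d)^3 + 7*cos(d)^2 + 3*cos(d) + 3)^3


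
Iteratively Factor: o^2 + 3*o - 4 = (o - 1)*(o + 4)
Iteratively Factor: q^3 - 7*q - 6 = (q + 1)*(q^2 - q - 6) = (q - 3)*(q + 1)*(q + 2)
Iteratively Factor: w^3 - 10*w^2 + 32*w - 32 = (w - 2)*(w^2 - 8*w + 16) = (w - 4)*(w - 2)*(w - 4)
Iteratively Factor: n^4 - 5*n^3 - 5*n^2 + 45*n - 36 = (n - 1)*(n^3 - 4*n^2 - 9*n + 36) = (n - 4)*(n - 1)*(n^2 - 9) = (n - 4)*(n - 3)*(n - 1)*(n + 3)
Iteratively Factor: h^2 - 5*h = (h - 5)*(h)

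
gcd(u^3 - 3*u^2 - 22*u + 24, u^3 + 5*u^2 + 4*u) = u + 4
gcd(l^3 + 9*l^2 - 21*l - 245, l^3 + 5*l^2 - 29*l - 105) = l^2 + 2*l - 35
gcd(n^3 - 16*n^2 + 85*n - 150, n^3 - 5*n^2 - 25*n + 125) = n^2 - 10*n + 25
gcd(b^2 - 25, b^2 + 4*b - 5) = b + 5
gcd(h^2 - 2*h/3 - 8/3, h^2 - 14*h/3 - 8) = h + 4/3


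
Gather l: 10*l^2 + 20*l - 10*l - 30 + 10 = 10*l^2 + 10*l - 20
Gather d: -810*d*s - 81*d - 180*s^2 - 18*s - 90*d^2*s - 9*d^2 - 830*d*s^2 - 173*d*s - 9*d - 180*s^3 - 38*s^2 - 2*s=d^2*(-90*s - 9) + d*(-830*s^2 - 983*s - 90) - 180*s^3 - 218*s^2 - 20*s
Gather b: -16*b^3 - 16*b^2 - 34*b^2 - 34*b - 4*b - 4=-16*b^3 - 50*b^2 - 38*b - 4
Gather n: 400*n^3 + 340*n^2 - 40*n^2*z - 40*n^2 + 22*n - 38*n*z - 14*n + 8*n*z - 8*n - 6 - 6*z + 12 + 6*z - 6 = 400*n^3 + n^2*(300 - 40*z) - 30*n*z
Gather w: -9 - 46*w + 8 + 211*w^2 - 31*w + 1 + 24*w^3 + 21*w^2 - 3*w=24*w^3 + 232*w^2 - 80*w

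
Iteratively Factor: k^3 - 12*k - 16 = (k + 2)*(k^2 - 2*k - 8) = (k - 4)*(k + 2)*(k + 2)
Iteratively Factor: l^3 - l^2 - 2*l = (l + 1)*(l^2 - 2*l) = l*(l + 1)*(l - 2)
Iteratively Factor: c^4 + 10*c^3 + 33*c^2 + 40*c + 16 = (c + 1)*(c^3 + 9*c^2 + 24*c + 16) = (c + 1)*(c + 4)*(c^2 + 5*c + 4) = (c + 1)^2*(c + 4)*(c + 4)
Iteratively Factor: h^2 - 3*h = (h - 3)*(h)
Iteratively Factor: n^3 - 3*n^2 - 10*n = (n)*(n^2 - 3*n - 10) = n*(n - 5)*(n + 2)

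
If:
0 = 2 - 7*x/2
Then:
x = 4/7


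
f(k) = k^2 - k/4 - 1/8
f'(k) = 2*k - 1/4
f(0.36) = -0.09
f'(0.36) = 0.47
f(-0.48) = 0.23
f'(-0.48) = -1.21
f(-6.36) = 41.91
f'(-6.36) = -12.97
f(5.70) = 30.94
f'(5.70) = 11.15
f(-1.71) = 3.23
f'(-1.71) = -3.67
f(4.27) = 17.04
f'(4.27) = 8.29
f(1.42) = 1.54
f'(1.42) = 2.59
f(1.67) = 2.25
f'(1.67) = 3.09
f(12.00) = 140.88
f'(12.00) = 23.75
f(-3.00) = 9.62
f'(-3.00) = -6.25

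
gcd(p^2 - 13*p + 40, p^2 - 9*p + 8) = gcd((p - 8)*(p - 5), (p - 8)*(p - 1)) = p - 8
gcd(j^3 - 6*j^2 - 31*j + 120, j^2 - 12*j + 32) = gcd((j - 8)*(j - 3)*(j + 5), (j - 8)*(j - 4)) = j - 8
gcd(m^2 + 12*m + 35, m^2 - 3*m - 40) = m + 5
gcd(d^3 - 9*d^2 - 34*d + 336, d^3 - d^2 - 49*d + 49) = d - 7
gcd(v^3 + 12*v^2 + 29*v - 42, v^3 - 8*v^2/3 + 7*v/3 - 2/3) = v - 1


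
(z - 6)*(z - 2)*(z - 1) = z^3 - 9*z^2 + 20*z - 12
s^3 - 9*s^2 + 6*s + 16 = (s - 8)*(s - 2)*(s + 1)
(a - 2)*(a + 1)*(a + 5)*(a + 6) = a^4 + 10*a^3 + 17*a^2 - 52*a - 60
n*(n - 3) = n^2 - 3*n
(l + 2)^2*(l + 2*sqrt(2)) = l^3 + 2*sqrt(2)*l^2 + 4*l^2 + 4*l + 8*sqrt(2)*l + 8*sqrt(2)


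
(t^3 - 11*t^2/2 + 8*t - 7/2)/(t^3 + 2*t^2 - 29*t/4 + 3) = 2*(2*t^3 - 11*t^2 + 16*t - 7)/(4*t^3 + 8*t^2 - 29*t + 12)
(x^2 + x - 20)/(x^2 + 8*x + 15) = (x - 4)/(x + 3)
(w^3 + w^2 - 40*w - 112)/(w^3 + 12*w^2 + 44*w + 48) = (w^2 - 3*w - 28)/(w^2 + 8*w + 12)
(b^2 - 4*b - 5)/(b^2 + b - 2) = (b^2 - 4*b - 5)/(b^2 + b - 2)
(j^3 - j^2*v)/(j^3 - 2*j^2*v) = (j - v)/(j - 2*v)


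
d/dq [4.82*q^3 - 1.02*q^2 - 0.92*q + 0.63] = 14.46*q^2 - 2.04*q - 0.92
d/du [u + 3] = 1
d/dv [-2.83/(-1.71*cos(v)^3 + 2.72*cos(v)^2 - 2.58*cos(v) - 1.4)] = (14.5179*cos(v)^2 - 15.3952*cos(v) + 7.3014)*sin(v)/(1.71*cos(v)^3 - 2.72*cos(v)^2 + 2.58*cos(v) + 1.4)^2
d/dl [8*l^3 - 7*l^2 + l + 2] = 24*l^2 - 14*l + 1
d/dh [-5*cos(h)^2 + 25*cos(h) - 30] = 5*(2*cos(h) - 5)*sin(h)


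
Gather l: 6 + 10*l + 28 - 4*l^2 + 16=-4*l^2 + 10*l + 50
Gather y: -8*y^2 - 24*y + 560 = -8*y^2 - 24*y + 560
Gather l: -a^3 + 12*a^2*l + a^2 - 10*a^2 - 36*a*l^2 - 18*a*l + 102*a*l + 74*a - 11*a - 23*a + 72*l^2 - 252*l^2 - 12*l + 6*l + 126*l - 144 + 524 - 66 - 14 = -a^3 - 9*a^2 + 40*a + l^2*(-36*a - 180) + l*(12*a^2 + 84*a + 120) + 300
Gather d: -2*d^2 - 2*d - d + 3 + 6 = -2*d^2 - 3*d + 9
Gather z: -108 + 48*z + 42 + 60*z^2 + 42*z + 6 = 60*z^2 + 90*z - 60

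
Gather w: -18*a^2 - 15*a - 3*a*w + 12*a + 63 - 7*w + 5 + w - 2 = -18*a^2 - 3*a + w*(-3*a - 6) + 66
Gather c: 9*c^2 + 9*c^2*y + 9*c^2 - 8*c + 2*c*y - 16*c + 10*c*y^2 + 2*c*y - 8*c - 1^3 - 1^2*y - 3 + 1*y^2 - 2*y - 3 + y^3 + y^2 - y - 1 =c^2*(9*y + 18) + c*(10*y^2 + 4*y - 32) + y^3 + 2*y^2 - 4*y - 8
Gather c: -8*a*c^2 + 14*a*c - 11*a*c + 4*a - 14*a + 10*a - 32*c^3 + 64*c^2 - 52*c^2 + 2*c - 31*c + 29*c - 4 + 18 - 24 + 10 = 3*a*c - 32*c^3 + c^2*(12 - 8*a)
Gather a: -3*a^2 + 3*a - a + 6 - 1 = -3*a^2 + 2*a + 5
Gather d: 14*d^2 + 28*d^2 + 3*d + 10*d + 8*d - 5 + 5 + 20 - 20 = 42*d^2 + 21*d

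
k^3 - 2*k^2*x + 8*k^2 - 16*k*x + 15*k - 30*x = (k + 3)*(k + 5)*(k - 2*x)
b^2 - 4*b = b*(b - 4)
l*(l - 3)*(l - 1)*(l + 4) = l^4 - 13*l^2 + 12*l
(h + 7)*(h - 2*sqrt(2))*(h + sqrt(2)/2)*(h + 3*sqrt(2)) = h^4 + 3*sqrt(2)*h^3/2 + 7*h^3 - 11*h^2 + 21*sqrt(2)*h^2/2 - 77*h - 6*sqrt(2)*h - 42*sqrt(2)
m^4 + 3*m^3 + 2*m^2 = m^2*(m + 1)*(m + 2)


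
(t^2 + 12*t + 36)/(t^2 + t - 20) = (t^2 + 12*t + 36)/(t^2 + t - 20)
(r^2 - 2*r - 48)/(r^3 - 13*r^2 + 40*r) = (r + 6)/(r*(r - 5))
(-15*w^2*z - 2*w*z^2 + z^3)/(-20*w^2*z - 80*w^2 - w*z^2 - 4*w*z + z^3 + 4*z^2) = z*(3*w + z)/(4*w*z + 16*w + z^2 + 4*z)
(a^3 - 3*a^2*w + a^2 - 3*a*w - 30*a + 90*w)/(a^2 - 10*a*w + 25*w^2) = (a^3 - 3*a^2*w + a^2 - 3*a*w - 30*a + 90*w)/(a^2 - 10*a*w + 25*w^2)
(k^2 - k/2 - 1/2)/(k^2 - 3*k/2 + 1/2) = (2*k + 1)/(2*k - 1)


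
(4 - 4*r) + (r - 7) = -3*r - 3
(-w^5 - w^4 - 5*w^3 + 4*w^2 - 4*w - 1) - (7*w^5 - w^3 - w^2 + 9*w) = -8*w^5 - w^4 - 4*w^3 + 5*w^2 - 13*w - 1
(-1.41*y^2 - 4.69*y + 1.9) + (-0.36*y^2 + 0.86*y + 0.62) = -1.77*y^2 - 3.83*y + 2.52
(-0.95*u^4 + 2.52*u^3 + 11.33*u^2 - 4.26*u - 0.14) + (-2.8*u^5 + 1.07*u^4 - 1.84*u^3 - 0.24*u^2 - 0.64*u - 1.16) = -2.8*u^5 + 0.12*u^4 + 0.68*u^3 + 11.09*u^2 - 4.9*u - 1.3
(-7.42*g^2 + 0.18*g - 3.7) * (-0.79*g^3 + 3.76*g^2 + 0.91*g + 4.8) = 5.8618*g^5 - 28.0414*g^4 - 3.1524*g^3 - 49.3642*g^2 - 2.503*g - 17.76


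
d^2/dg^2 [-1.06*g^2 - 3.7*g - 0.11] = -2.12000000000000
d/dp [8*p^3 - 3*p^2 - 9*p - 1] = 24*p^2 - 6*p - 9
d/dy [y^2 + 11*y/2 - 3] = 2*y + 11/2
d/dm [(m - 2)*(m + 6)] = 2*m + 4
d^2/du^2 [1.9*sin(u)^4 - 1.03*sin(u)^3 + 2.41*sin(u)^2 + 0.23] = -30.4*sin(u)^4 + 9.27*sin(u)^3 + 13.16*sin(u)^2 - 6.18*sin(u) + 4.82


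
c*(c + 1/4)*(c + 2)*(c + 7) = c^4 + 37*c^3/4 + 65*c^2/4 + 7*c/2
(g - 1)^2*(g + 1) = g^3 - g^2 - g + 1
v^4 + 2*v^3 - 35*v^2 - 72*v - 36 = (v - 6)*(v + 1)^2*(v + 6)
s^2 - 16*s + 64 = (s - 8)^2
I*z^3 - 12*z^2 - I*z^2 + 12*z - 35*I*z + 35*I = (z + 5*I)*(z + 7*I)*(I*z - I)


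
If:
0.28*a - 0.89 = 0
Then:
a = 3.18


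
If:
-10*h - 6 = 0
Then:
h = -3/5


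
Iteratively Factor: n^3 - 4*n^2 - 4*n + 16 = (n - 4)*(n^2 - 4) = (n - 4)*(n - 2)*(n + 2)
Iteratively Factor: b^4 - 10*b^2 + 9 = (b + 3)*(b^3 - 3*b^2 - b + 3) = (b - 1)*(b + 3)*(b^2 - 2*b - 3) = (b - 3)*(b - 1)*(b + 3)*(b + 1)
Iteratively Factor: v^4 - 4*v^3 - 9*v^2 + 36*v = (v - 3)*(v^3 - v^2 - 12*v) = (v - 3)*(v + 3)*(v^2 - 4*v) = v*(v - 3)*(v + 3)*(v - 4)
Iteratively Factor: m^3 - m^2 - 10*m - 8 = (m + 2)*(m^2 - 3*m - 4) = (m + 1)*(m + 2)*(m - 4)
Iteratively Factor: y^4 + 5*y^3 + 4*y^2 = (y)*(y^3 + 5*y^2 + 4*y) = y*(y + 1)*(y^2 + 4*y) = y*(y + 1)*(y + 4)*(y)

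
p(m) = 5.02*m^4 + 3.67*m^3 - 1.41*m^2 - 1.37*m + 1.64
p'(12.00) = 36248.47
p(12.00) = 110218.64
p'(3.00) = 631.42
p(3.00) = 490.55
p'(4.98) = 2737.64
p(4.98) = 3500.72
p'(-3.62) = -799.44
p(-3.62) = 676.09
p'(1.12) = 37.49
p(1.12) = 11.39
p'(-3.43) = -672.47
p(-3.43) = 536.49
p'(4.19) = 1657.19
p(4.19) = 1788.36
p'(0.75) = 11.18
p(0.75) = 2.96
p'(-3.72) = -872.21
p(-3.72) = 759.63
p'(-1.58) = -48.63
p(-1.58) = 17.09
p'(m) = 20.08*m^3 + 11.01*m^2 - 2.82*m - 1.37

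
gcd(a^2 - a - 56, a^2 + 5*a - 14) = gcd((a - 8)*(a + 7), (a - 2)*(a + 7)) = a + 7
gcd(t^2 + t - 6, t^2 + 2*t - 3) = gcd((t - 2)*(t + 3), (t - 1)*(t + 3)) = t + 3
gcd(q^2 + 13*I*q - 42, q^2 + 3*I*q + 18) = q + 6*I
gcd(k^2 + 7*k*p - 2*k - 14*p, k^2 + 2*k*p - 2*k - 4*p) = k - 2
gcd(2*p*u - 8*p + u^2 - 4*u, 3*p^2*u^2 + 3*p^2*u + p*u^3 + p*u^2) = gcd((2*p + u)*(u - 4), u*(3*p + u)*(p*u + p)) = 1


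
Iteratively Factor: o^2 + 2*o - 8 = (o - 2)*(o + 4)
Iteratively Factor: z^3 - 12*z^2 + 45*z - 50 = (z - 5)*(z^2 - 7*z + 10) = (z - 5)*(z - 2)*(z - 5)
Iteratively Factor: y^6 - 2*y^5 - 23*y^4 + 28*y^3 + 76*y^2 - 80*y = (y + 2)*(y^5 - 4*y^4 - 15*y^3 + 58*y^2 - 40*y) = (y - 5)*(y + 2)*(y^4 + y^3 - 10*y^2 + 8*y) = (y - 5)*(y - 2)*(y + 2)*(y^3 + 3*y^2 - 4*y) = y*(y - 5)*(y - 2)*(y + 2)*(y^2 + 3*y - 4) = y*(y - 5)*(y - 2)*(y + 2)*(y + 4)*(y - 1)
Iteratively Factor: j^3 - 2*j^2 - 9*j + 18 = (j - 3)*(j^2 + j - 6) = (j - 3)*(j + 3)*(j - 2)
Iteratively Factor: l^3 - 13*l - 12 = (l - 4)*(l^2 + 4*l + 3) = (l - 4)*(l + 3)*(l + 1)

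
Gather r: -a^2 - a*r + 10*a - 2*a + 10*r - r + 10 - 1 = -a^2 + 8*a + r*(9 - a) + 9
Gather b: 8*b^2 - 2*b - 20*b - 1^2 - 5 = 8*b^2 - 22*b - 6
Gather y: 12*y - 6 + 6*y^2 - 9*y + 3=6*y^2 + 3*y - 3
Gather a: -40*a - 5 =-40*a - 5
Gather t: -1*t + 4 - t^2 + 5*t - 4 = -t^2 + 4*t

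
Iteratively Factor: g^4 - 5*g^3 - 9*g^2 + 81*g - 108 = (g - 3)*(g^3 - 2*g^2 - 15*g + 36) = (g - 3)^2*(g^2 + g - 12) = (g - 3)^3*(g + 4)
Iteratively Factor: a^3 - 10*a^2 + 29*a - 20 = (a - 5)*(a^2 - 5*a + 4) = (a - 5)*(a - 1)*(a - 4)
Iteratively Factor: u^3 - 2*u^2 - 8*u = (u - 4)*(u^2 + 2*u) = u*(u - 4)*(u + 2)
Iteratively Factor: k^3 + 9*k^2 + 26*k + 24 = (k + 2)*(k^2 + 7*k + 12) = (k + 2)*(k + 3)*(k + 4)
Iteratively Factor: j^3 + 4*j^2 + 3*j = (j + 3)*(j^2 + j) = j*(j + 3)*(j + 1)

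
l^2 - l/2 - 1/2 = (l - 1)*(l + 1/2)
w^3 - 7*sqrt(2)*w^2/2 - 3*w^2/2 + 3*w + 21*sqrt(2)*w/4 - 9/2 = (w - 3/2)*(w - 3*sqrt(2))*(w - sqrt(2)/2)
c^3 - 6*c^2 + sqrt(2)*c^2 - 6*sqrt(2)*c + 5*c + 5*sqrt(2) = (c - 5)*(c - 1)*(c + sqrt(2))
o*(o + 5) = o^2 + 5*o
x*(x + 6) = x^2 + 6*x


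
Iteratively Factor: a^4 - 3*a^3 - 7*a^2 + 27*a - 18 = (a + 3)*(a^3 - 6*a^2 + 11*a - 6) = (a - 3)*(a + 3)*(a^2 - 3*a + 2) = (a - 3)*(a - 1)*(a + 3)*(a - 2)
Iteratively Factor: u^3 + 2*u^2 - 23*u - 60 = (u + 3)*(u^2 - u - 20) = (u + 3)*(u + 4)*(u - 5)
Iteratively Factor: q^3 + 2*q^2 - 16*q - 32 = (q + 2)*(q^2 - 16) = (q - 4)*(q + 2)*(q + 4)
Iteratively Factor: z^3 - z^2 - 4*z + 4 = (z - 1)*(z^2 - 4) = (z - 2)*(z - 1)*(z + 2)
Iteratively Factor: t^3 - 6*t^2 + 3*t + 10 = (t - 5)*(t^2 - t - 2) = (t - 5)*(t - 2)*(t + 1)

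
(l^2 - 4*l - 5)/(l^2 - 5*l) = (l + 1)/l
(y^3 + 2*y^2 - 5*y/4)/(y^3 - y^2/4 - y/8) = 2*(2*y + 5)/(4*y + 1)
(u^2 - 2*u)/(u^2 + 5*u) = (u - 2)/(u + 5)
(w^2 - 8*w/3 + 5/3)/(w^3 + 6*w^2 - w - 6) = (w - 5/3)/(w^2 + 7*w + 6)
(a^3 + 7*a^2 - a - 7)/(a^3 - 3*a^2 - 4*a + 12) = (a^3 + 7*a^2 - a - 7)/(a^3 - 3*a^2 - 4*a + 12)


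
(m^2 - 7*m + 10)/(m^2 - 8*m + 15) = (m - 2)/(m - 3)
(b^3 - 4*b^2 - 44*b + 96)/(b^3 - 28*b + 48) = (b - 8)/(b - 4)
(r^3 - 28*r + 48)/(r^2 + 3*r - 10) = (r^2 + 2*r - 24)/(r + 5)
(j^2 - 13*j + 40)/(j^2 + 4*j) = (j^2 - 13*j + 40)/(j*(j + 4))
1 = 1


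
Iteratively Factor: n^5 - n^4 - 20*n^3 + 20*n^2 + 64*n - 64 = (n + 2)*(n^4 - 3*n^3 - 14*n^2 + 48*n - 32) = (n - 4)*(n + 2)*(n^3 + n^2 - 10*n + 8) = (n - 4)*(n + 2)*(n + 4)*(n^2 - 3*n + 2) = (n - 4)*(n - 1)*(n + 2)*(n + 4)*(n - 2)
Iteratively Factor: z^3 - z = (z)*(z^2 - 1) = z*(z + 1)*(z - 1)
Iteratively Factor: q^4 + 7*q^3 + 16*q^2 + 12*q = (q + 2)*(q^3 + 5*q^2 + 6*q) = (q + 2)^2*(q^2 + 3*q) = (q + 2)^2*(q + 3)*(q)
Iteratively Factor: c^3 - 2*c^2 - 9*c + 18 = (c + 3)*(c^2 - 5*c + 6) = (c - 2)*(c + 3)*(c - 3)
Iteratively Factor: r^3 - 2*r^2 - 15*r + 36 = (r - 3)*(r^2 + r - 12) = (r - 3)^2*(r + 4)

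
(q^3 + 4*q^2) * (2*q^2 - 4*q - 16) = 2*q^5 + 4*q^4 - 32*q^3 - 64*q^2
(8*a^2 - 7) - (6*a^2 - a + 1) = 2*a^2 + a - 8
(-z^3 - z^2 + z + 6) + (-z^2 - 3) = -z^3 - 2*z^2 + z + 3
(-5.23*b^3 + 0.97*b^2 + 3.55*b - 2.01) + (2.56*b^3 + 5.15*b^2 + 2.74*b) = -2.67*b^3 + 6.12*b^2 + 6.29*b - 2.01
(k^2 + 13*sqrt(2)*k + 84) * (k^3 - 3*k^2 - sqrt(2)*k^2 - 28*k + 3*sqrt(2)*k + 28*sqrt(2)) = k^5 - 3*k^4 + 12*sqrt(2)*k^4 - 36*sqrt(2)*k^3 + 30*k^3 - 420*sqrt(2)*k^2 - 174*k^2 - 1624*k + 252*sqrt(2)*k + 2352*sqrt(2)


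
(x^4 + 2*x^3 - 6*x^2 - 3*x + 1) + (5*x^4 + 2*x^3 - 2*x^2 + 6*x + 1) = 6*x^4 + 4*x^3 - 8*x^2 + 3*x + 2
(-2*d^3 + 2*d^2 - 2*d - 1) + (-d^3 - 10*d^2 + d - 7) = -3*d^3 - 8*d^2 - d - 8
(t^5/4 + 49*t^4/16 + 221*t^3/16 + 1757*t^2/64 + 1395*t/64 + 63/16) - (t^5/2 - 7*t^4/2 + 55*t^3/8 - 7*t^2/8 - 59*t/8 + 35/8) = -t^5/4 + 105*t^4/16 + 111*t^3/16 + 1813*t^2/64 + 1867*t/64 - 7/16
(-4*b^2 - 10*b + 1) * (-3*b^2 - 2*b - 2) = 12*b^4 + 38*b^3 + 25*b^2 + 18*b - 2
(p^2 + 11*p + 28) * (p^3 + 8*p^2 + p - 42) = p^5 + 19*p^4 + 117*p^3 + 193*p^2 - 434*p - 1176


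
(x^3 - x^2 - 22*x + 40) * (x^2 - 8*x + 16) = x^5 - 9*x^4 + 2*x^3 + 200*x^2 - 672*x + 640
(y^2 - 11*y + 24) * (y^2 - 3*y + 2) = y^4 - 14*y^3 + 59*y^2 - 94*y + 48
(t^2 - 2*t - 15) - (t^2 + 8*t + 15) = -10*t - 30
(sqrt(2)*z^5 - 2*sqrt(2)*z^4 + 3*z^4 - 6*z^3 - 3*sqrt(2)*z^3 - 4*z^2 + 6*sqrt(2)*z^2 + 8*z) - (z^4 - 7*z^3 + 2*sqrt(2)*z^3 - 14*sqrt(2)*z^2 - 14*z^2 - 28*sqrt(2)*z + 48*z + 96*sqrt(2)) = sqrt(2)*z^5 - 2*sqrt(2)*z^4 + 2*z^4 - 5*sqrt(2)*z^3 + z^3 + 10*z^2 + 20*sqrt(2)*z^2 - 40*z + 28*sqrt(2)*z - 96*sqrt(2)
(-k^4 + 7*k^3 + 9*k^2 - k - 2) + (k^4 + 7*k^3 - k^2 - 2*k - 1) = 14*k^3 + 8*k^2 - 3*k - 3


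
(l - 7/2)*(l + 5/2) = l^2 - l - 35/4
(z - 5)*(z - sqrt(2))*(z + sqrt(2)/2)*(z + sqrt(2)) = z^4 - 5*z^3 + sqrt(2)*z^3/2 - 5*sqrt(2)*z^2/2 - 2*z^2 - sqrt(2)*z + 10*z + 5*sqrt(2)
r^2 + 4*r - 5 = (r - 1)*(r + 5)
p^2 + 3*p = p*(p + 3)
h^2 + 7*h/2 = h*(h + 7/2)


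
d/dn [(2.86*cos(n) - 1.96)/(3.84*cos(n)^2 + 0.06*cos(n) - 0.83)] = (10.9824*cos(n)^2 - 15.0528*cos(n) + 2.2562)*sin(n)/(14.7456*cos(n)^4 + 0.4608*cos(n)^3 - 6.3708*cos(n)^2 - 0.0996*cos(n) + 0.6889)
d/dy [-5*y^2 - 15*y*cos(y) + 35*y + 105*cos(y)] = 15*y*sin(y) - 10*y - 105*sin(y) - 15*cos(y) + 35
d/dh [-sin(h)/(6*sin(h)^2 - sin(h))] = 6*cos(h)/(6*sin(h) - 1)^2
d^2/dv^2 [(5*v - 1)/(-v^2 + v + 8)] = 2*((2*v - 1)^2*(5*v - 1) + 3*(5*v - 2)*(-v^2 + v + 8))/(-v^2 + v + 8)^3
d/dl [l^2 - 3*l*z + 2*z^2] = 2*l - 3*z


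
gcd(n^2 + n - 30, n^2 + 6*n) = n + 6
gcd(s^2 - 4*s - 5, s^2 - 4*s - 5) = s^2 - 4*s - 5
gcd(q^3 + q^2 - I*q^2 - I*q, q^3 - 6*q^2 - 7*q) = q^2 + q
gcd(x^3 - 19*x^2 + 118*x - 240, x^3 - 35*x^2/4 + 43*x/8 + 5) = x - 8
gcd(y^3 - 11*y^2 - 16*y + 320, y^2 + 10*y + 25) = y + 5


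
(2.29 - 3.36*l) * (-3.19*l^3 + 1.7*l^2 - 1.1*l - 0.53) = 10.7184*l^4 - 13.0171*l^3 + 7.589*l^2 - 0.7382*l - 1.2137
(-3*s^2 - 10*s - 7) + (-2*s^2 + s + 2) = -5*s^2 - 9*s - 5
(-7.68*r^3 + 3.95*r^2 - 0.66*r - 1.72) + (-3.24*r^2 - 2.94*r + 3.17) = -7.68*r^3 + 0.71*r^2 - 3.6*r + 1.45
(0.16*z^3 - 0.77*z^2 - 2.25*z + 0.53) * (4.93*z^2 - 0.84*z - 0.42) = 0.7888*z^5 - 3.9305*z^4 - 10.5129*z^3 + 4.8263*z^2 + 0.4998*z - 0.2226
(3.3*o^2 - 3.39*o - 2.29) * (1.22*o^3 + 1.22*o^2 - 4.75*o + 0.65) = 4.026*o^5 - 0.1098*o^4 - 22.6046*o^3 + 15.4537*o^2 + 8.674*o - 1.4885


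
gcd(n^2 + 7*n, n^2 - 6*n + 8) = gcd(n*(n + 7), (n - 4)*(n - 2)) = 1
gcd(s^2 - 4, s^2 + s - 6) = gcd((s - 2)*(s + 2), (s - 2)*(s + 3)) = s - 2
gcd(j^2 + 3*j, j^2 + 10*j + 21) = j + 3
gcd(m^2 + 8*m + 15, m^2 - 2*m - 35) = m + 5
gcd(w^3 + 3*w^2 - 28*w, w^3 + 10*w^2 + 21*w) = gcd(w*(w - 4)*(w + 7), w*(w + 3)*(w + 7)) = w^2 + 7*w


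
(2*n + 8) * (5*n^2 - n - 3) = 10*n^3 + 38*n^2 - 14*n - 24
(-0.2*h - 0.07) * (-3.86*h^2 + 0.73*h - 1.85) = 0.772*h^3 + 0.1242*h^2 + 0.3189*h + 0.1295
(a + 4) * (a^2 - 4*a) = a^3 - 16*a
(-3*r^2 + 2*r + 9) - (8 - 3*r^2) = 2*r + 1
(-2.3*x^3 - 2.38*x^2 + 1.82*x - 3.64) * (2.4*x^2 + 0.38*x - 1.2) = -5.52*x^5 - 6.586*x^4 + 6.2236*x^3 - 5.1884*x^2 - 3.5672*x + 4.368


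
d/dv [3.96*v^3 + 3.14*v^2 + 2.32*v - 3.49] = 11.88*v^2 + 6.28*v + 2.32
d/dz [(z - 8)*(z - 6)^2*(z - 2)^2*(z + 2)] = 6*z^5 - 110*z^4 + 672*z^3 - 1392*z^2 - 224*z + 2208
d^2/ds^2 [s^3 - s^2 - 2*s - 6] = 6*s - 2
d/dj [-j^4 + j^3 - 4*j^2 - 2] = j*(-4*j^2 + 3*j - 8)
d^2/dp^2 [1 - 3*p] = 0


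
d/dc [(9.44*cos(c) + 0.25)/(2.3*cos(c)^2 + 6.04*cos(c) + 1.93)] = (21.712*cos(c)^2 + 1.15*cos(c) - 16.7092)*sin(c)/(5.29*cos(c)^4 + 27.784*cos(c)^3 + 45.3596*cos(c)^2 + 23.3144*cos(c) + 3.7249)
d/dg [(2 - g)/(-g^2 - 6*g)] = (-g^2 + 4*g + 12)/(g^2*(g^2 + 12*g + 36))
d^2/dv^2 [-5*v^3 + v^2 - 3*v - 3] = 2 - 30*v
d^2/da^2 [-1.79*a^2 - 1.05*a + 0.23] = -3.58000000000000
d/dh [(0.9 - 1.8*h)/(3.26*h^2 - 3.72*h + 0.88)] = (5.868*h^2 - 5.868*h + 1.764)/(10.6276*h^4 - 24.2544*h^3 + 19.576*h^2 - 6.5472*h + 0.7744)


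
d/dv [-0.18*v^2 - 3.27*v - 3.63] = -0.36*v - 3.27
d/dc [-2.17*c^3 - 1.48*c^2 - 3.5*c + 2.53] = -6.51*c^2 - 2.96*c - 3.5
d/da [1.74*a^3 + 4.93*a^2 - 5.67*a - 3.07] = 5.22*a^2 + 9.86*a - 5.67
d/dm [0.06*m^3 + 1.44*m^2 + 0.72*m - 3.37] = 0.18*m^2 + 2.88*m + 0.72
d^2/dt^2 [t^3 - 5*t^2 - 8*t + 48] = 6*t - 10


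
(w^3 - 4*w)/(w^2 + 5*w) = (w^2 - 4)/(w + 5)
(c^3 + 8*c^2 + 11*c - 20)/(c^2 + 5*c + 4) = (c^2 + 4*c - 5)/(c + 1)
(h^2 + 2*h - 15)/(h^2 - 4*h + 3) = (h + 5)/(h - 1)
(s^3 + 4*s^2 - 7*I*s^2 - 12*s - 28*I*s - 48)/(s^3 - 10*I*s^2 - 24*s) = (s^2 + s*(4 - 3*I) - 12*I)/(s*(s - 6*I))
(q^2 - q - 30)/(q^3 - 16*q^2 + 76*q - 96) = (q + 5)/(q^2 - 10*q + 16)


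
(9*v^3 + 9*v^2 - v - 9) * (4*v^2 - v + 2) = 36*v^5 + 27*v^4 + 5*v^3 - 17*v^2 + 7*v - 18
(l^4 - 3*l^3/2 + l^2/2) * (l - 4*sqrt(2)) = l^5 - 4*sqrt(2)*l^4 - 3*l^4/2 + l^3/2 + 6*sqrt(2)*l^3 - 2*sqrt(2)*l^2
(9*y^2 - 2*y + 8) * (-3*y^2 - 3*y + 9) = -27*y^4 - 21*y^3 + 63*y^2 - 42*y + 72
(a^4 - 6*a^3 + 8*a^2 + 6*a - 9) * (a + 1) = a^5 - 5*a^4 + 2*a^3 + 14*a^2 - 3*a - 9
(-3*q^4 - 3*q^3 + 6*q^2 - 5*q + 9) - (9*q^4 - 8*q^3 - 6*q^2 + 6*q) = -12*q^4 + 5*q^3 + 12*q^2 - 11*q + 9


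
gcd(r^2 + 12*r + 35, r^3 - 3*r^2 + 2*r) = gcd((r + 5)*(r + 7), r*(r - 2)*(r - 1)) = 1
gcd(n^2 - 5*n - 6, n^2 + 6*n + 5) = n + 1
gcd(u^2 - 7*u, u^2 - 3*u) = u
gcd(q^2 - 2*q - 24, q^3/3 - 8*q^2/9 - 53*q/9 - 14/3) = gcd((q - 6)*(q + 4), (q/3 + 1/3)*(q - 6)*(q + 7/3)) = q - 6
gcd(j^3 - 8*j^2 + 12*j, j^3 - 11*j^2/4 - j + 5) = j - 2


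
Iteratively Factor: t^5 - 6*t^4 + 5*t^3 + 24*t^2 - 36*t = (t)*(t^4 - 6*t^3 + 5*t^2 + 24*t - 36) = t*(t - 3)*(t^3 - 3*t^2 - 4*t + 12) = t*(t - 3)*(t + 2)*(t^2 - 5*t + 6) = t*(t - 3)*(t - 2)*(t + 2)*(t - 3)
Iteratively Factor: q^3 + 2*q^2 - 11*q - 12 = (q - 3)*(q^2 + 5*q + 4) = (q - 3)*(q + 4)*(q + 1)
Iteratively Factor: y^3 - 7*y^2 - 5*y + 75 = (y - 5)*(y^2 - 2*y - 15) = (y - 5)^2*(y + 3)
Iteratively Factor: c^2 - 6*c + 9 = (c - 3)*(c - 3)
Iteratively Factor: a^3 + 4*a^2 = (a)*(a^2 + 4*a) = a*(a + 4)*(a)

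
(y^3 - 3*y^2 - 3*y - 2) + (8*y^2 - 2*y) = y^3 + 5*y^2 - 5*y - 2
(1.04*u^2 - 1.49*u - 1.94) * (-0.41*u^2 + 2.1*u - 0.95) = -0.4264*u^4 + 2.7949*u^3 - 3.3216*u^2 - 2.6585*u + 1.843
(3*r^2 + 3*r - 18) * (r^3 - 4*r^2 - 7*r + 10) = 3*r^5 - 9*r^4 - 51*r^3 + 81*r^2 + 156*r - 180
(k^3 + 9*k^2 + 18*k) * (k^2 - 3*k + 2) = k^5 + 6*k^4 - 7*k^3 - 36*k^2 + 36*k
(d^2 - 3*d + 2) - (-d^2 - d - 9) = 2*d^2 - 2*d + 11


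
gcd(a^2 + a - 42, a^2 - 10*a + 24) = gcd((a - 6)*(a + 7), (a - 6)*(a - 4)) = a - 6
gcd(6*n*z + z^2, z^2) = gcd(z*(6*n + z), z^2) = z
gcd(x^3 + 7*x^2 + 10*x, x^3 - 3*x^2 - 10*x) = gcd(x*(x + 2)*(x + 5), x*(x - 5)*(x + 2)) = x^2 + 2*x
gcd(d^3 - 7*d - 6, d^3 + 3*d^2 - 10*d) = 1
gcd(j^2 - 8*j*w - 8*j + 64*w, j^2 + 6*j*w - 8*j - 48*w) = j - 8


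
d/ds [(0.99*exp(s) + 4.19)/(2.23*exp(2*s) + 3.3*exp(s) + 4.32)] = (-(0.99*exp(s) + 4.19)*(4.46*exp(s) + 3.3) + 2.2077*exp(2*s) + 3.267*exp(s) + 4.2768)*exp(s)/(2.23*exp(2*s) + 3.3*exp(s) + 4.32)^2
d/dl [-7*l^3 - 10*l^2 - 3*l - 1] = -21*l^2 - 20*l - 3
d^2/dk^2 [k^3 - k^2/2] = 6*k - 1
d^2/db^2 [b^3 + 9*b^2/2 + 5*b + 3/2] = 6*b + 9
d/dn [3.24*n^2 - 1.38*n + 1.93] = 6.48*n - 1.38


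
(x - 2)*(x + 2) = x^2 - 4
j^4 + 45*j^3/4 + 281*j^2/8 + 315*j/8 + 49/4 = (j + 1/2)*(j + 7/4)*(j + 2)*(j + 7)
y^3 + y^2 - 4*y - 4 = (y - 2)*(y + 1)*(y + 2)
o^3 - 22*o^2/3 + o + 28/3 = (o - 7)*(o - 4/3)*(o + 1)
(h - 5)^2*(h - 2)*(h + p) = h^4 + h^3*p - 12*h^3 - 12*h^2*p + 45*h^2 + 45*h*p - 50*h - 50*p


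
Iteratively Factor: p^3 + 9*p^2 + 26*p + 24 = (p + 4)*(p^2 + 5*p + 6) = (p + 3)*(p + 4)*(p + 2)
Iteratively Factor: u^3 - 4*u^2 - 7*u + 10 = (u - 1)*(u^2 - 3*u - 10) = (u - 5)*(u - 1)*(u + 2)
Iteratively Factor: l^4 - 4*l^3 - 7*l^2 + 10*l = (l - 5)*(l^3 + l^2 - 2*l) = (l - 5)*(l + 2)*(l^2 - l) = (l - 5)*(l - 1)*(l + 2)*(l)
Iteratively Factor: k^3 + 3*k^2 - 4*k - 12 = (k - 2)*(k^2 + 5*k + 6) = (k - 2)*(k + 3)*(k + 2)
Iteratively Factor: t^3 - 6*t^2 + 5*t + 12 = (t - 3)*(t^2 - 3*t - 4) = (t - 3)*(t + 1)*(t - 4)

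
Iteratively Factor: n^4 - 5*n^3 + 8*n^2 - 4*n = (n - 2)*(n^3 - 3*n^2 + 2*n) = (n - 2)*(n - 1)*(n^2 - 2*n) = n*(n - 2)*(n - 1)*(n - 2)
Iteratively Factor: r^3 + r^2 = (r)*(r^2 + r) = r*(r + 1)*(r)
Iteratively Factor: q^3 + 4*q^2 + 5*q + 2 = (q + 1)*(q^2 + 3*q + 2) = (q + 1)*(q + 2)*(q + 1)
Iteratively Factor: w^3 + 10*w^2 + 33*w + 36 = (w + 3)*(w^2 + 7*w + 12) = (w + 3)*(w + 4)*(w + 3)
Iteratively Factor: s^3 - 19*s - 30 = (s + 2)*(s^2 - 2*s - 15) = (s + 2)*(s + 3)*(s - 5)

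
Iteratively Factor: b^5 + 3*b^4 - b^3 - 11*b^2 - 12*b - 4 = (b + 1)*(b^4 + 2*b^3 - 3*b^2 - 8*b - 4) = (b + 1)^2*(b^3 + b^2 - 4*b - 4) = (b + 1)^3*(b^2 - 4) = (b - 2)*(b + 1)^3*(b + 2)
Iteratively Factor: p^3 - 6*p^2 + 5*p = (p)*(p^2 - 6*p + 5) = p*(p - 1)*(p - 5)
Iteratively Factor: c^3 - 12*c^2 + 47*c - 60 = (c - 5)*(c^2 - 7*c + 12) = (c - 5)*(c - 3)*(c - 4)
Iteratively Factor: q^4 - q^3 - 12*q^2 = (q)*(q^3 - q^2 - 12*q) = q^2*(q^2 - q - 12) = q^2*(q + 3)*(q - 4)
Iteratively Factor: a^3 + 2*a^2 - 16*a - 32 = (a - 4)*(a^2 + 6*a + 8) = (a - 4)*(a + 4)*(a + 2)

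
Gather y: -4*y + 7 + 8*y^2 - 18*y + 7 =8*y^2 - 22*y + 14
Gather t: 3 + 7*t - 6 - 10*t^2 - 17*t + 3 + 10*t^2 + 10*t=0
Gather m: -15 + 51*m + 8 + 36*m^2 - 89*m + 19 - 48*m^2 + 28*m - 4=-12*m^2 - 10*m + 8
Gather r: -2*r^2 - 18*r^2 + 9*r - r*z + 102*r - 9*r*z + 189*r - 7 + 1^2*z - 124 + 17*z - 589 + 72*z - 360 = -20*r^2 + r*(300 - 10*z) + 90*z - 1080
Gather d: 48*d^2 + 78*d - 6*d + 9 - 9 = 48*d^2 + 72*d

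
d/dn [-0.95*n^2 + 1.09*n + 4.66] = 1.09 - 1.9*n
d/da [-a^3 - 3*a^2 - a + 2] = -3*a^2 - 6*a - 1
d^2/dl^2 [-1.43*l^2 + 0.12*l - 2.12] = -2.86000000000000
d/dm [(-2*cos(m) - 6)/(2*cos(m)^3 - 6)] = (-3*(cos(m) + 3)*cos(m)^2 + cos(m)^3 - 3)*sin(m)/(cos(m)^3 - 3)^2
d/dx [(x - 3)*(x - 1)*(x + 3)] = 3*x^2 - 2*x - 9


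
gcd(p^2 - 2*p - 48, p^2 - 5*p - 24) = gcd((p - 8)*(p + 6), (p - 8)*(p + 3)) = p - 8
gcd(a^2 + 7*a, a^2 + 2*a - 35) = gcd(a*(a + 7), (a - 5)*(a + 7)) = a + 7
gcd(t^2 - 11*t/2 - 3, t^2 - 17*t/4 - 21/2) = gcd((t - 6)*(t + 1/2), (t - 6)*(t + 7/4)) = t - 6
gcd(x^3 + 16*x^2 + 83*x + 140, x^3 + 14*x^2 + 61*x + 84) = x^2 + 11*x + 28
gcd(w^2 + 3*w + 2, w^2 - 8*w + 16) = 1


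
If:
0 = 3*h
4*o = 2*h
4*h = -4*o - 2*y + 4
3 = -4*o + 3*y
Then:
No Solution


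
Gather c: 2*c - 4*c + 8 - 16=-2*c - 8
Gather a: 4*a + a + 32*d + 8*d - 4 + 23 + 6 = 5*a + 40*d + 25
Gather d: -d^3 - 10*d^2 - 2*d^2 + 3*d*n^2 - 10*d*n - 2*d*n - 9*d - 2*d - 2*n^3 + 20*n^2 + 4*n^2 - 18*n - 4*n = -d^3 - 12*d^2 + d*(3*n^2 - 12*n - 11) - 2*n^3 + 24*n^2 - 22*n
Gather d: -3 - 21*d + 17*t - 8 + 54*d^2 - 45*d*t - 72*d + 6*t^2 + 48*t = 54*d^2 + d*(-45*t - 93) + 6*t^2 + 65*t - 11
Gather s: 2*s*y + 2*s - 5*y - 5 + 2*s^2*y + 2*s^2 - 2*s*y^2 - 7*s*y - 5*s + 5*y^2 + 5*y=s^2*(2*y + 2) + s*(-2*y^2 - 5*y - 3) + 5*y^2 - 5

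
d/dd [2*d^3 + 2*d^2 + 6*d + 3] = 6*d^2 + 4*d + 6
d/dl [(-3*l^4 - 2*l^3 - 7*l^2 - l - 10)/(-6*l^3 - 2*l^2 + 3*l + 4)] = (18*l^6 + 12*l^5 - 65*l^4 - 72*l^3 - 227*l^2 - 96*l + 26)/(36*l^6 + 24*l^5 - 32*l^4 - 60*l^3 - 7*l^2 + 24*l + 16)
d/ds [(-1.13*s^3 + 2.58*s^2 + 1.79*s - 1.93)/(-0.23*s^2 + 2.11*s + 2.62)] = (0.2599*s^4 - 4.7686*s^3 - 3.0263*s^2 + 12.6314*s + 8.7621)/(0.0529*s^4 - 0.9706*s^3 + 3.2469*s^2 + 11.0564*s + 6.8644)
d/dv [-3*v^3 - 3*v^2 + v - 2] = -9*v^2 - 6*v + 1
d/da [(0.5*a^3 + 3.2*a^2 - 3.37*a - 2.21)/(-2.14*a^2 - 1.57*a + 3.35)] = (-1.07*a^4 - 1.57*a^3 - 7.2108*a^2 + 11.9812*a - 14.7592)/(4.5796*a^4 + 6.7196*a^3 - 11.8731*a^2 - 10.519*a + 11.2225)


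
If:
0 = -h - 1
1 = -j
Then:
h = -1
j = -1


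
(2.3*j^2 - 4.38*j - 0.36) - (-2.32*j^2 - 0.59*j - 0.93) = 4.62*j^2 - 3.79*j + 0.57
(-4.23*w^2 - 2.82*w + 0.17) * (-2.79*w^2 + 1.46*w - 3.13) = 11.8017*w^4 + 1.692*w^3 + 8.6484*w^2 + 9.0748*w - 0.5321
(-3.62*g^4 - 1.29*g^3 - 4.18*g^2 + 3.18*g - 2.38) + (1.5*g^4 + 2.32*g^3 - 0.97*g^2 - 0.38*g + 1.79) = -2.12*g^4 + 1.03*g^3 - 5.15*g^2 + 2.8*g - 0.59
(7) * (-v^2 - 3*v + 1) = -7*v^2 - 21*v + 7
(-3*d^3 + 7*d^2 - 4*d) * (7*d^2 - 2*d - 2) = -21*d^5 + 55*d^4 - 36*d^3 - 6*d^2 + 8*d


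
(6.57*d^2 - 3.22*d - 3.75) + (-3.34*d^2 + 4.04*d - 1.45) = 3.23*d^2 + 0.82*d - 5.2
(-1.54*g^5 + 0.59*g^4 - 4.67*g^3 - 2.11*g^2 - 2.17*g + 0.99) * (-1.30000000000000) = 2.002*g^5 - 0.767*g^4 + 6.071*g^3 + 2.743*g^2 + 2.821*g - 1.287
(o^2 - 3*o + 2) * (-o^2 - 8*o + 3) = -o^4 - 5*o^3 + 25*o^2 - 25*o + 6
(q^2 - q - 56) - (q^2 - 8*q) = 7*q - 56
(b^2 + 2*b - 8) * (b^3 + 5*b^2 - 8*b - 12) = b^5 + 7*b^4 - 6*b^3 - 68*b^2 + 40*b + 96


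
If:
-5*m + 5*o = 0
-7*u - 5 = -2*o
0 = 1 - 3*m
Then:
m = 1/3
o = 1/3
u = -13/21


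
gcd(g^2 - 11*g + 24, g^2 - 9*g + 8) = g - 8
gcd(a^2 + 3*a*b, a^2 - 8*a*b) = a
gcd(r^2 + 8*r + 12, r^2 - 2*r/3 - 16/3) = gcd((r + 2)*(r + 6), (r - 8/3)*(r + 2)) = r + 2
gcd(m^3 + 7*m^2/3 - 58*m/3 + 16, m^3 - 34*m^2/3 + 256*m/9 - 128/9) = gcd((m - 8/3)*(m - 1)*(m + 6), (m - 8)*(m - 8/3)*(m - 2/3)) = m - 8/3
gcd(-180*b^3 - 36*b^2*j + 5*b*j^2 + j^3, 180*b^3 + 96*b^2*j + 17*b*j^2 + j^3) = 30*b^2 + 11*b*j + j^2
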